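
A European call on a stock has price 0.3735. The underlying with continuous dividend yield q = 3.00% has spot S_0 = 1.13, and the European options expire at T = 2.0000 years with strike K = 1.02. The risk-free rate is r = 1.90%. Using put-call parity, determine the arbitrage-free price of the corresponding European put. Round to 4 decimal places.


Put-call parity: C - P = S_0 * exp(-qT) - K * exp(-rT).
S_0 * exp(-qT) = 1.1300 * 0.94176453 = 1.06419392
K * exp(-rT) = 1.0200 * 0.96271294 = 0.98196720
P = C - S*exp(-qT) + K*exp(-rT)
P = 0.3735 - 1.06419392 + 0.98196720 = 0.2913

Answer: Put price = 0.2913


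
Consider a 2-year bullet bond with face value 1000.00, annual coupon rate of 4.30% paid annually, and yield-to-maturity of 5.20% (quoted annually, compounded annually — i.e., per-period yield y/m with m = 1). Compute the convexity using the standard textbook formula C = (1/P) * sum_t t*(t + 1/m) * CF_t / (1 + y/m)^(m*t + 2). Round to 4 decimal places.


Answer: Convexity = 5.2713

Derivation:
Coupon per period c = face * coupon_rate / m = 43.000000
Periods per year m = 1; per-period yield y/m = 0.052000
Number of cashflows N = 2
Cashflows (t years, CF_t, discount factor 1/(1+y/m)^(m*t), PV):
  t = 1.0000: CF_t = 43.000000, DF = 0.950570, PV = 40.874525
  t = 2.0000: CF_t = 1043.000000, DF = 0.903584, PV = 942.438086
Price P = sum_t PV_t = 983.312611
Convexity numerator sum_t t*(t + 1/m) * CF_t / (1+y/m)^(m*t + 2):
  t = 1.0000: term = 73.867131
  t = 2.0000: term = 5109.431717
Convexity = (1/P) * sum = 5183.298848 / 983.312611 = 5.271262


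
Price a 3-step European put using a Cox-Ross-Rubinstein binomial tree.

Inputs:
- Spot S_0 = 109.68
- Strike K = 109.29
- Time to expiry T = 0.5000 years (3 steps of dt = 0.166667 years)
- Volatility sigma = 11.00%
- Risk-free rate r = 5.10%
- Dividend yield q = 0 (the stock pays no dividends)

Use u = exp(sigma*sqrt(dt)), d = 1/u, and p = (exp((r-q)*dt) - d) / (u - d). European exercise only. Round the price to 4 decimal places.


Answer: Price = V(0,0) = 2.2534

Derivation:
dt = T/N = 0.166667
u = exp(sigma*sqrt(dt)) = 1.045931; d = 1/u = 0.956086
p = (exp((r-q)*dt) - d) / (u - d) = 0.583786
Discount per step: exp(-r*dt) = 0.991536
Stock lattice S(k, i) with i counting down-moves:
  k=0: S(0,0) = 109.6800
  k=1: S(1,0) = 114.7177; S(1,1) = 104.8635
  k=2: S(2,0) = 119.9868; S(2,1) = 109.6800; S(2,2) = 100.2586
  k=3: S(3,0) = 125.4979; S(3,1) = 114.7177; S(3,2) = 104.8635; S(3,3) = 95.8558
Terminal payoffs V(N, i) = max(K - S_T, 0):
  V(3,0) = 0.000000; V(3,1) = 0.000000; V(3,2) = 4.426477; V(3,3) = 13.434188
Backward induction: V(k, i) = exp(-r*dt) * [p * V(k+1, i) + (1-p) * V(k+1, i+1)].
  V(2,0) = exp(-r*dt) * [p*0.000000 + (1-p)*0.000000] = 0.000000
  V(2,1) = exp(-r*dt) * [p*0.000000 + (1-p)*4.426477] = 1.826769
  V(2,2) = exp(-r*dt) * [p*4.426477 + (1-p)*13.434188] = 8.106416
  V(1,0) = exp(-r*dt) * [p*0.000000 + (1-p)*1.826769] = 0.753892
  V(1,1) = exp(-r*dt) * [p*1.826769 + (1-p)*8.106416] = 4.402863
  V(0,0) = exp(-r*dt) * [p*0.753892 + (1-p)*4.402863] = 2.253409


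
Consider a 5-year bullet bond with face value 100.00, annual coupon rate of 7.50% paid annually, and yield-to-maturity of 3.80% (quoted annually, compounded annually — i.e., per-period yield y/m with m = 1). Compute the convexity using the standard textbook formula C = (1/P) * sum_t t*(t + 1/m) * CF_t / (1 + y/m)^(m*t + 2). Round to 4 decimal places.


Answer: Convexity = 23.4271

Derivation:
Coupon per period c = face * coupon_rate / m = 7.500000
Periods per year m = 1; per-period yield y/m = 0.038000
Number of cashflows N = 5
Cashflows (t years, CF_t, discount factor 1/(1+y/m)^(m*t), PV):
  t = 1.0000: CF_t = 7.500000, DF = 0.963391, PV = 7.225434
  t = 2.0000: CF_t = 7.500000, DF = 0.928122, PV = 6.960919
  t = 3.0000: CF_t = 7.500000, DF = 0.894145, PV = 6.706087
  t = 4.0000: CF_t = 7.500000, DF = 0.861411, PV = 6.460585
  t = 5.0000: CF_t = 107.500000, DF = 0.829876, PV = 89.211676
Price P = sum_t PV_t = 116.564700
Convexity numerator sum_t t*(t + 1/m) * CF_t / (1+y/m)^(m*t + 2):
  t = 1.0000: term = 13.412175
  t = 2.0000: term = 38.763510
  t = 3.0000: term = 74.688845
  t = 4.0000: term = 119.924285
  t = 5.0000: term = 2483.980856
Convexity = (1/P) * sum = 2730.769671 / 116.564700 = 23.427072


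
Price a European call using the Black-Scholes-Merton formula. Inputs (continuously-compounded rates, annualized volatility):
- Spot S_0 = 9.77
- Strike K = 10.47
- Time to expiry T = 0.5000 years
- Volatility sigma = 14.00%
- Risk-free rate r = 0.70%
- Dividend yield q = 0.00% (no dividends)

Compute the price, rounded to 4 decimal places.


Answer: Price = 0.1517

Derivation:
d1 = (ln(S/K) + (r - q + 0.5*sigma^2) * T) / (sigma * sqrt(T)) = -0.61414809
d2 = d1 - sigma * sqrt(T) = -0.71314304
exp(-rT) = 0.99650612; exp(-qT) = 1.00000000
C = S_0 * exp(-qT) * N(d1) - K * exp(-rT) * N(d2)
N(d1) = 0.26955874; N(d2) = 0.23787863
C = 9.7700 * 1.00000000 * 0.26955874 - 10.4700 * 0.99650612 * 0.23787863 = 0.1517


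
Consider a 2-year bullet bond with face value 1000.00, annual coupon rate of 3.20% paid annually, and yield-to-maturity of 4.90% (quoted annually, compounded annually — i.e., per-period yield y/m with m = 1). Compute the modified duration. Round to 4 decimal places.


Coupon per period c = face * coupon_rate / m = 32.000000
Periods per year m = 1; per-period yield y/m = 0.049000
Number of cashflows N = 2
Cashflows (t years, CF_t, discount factor 1/(1+y/m)^(m*t), PV):
  t = 1.0000: CF_t = 32.000000, DF = 0.953289, PV = 30.505243
  t = 2.0000: CF_t = 1032.000000, DF = 0.908760, PV = 937.839933
Price P = sum_t PV_t = 968.345176
First compute Macaulay numerator sum_t t * PV_t:
  t * PV_t at t = 1.0000: 30.505243
  t * PV_t at t = 2.0000: 1875.679866
Macaulay duration D = 1906.185109 / 968.345176 = 1.968498
Modified duration = D / (1 + y/m) = 1.968498 / (1 + 0.049000) = 1.876547

Answer: Modified duration = 1.8765


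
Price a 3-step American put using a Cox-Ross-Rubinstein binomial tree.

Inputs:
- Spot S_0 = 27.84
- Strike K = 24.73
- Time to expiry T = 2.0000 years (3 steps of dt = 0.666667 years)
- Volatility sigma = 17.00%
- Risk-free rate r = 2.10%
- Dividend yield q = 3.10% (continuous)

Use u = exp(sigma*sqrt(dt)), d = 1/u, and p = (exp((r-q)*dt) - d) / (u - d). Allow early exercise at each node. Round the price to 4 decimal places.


dt = T/N = 0.666667
u = exp(sigma*sqrt(dt)) = 1.148899; d = 1/u = 0.870398
p = (exp((r-q)*dt) - d) / (u - d) = 0.441496
Discount per step: exp(-r*dt) = 0.986098
Stock lattice S(k, i) with i counting down-moves:
  k=0: S(0,0) = 27.8400
  k=1: S(1,0) = 31.9854; S(1,1) = 24.2319
  k=2: S(2,0) = 36.7480; S(2,1) = 27.8400; S(2,2) = 21.0914
  k=3: S(3,0) = 42.2197; S(3,1) = 31.9854; S(3,2) = 24.2319; S(3,3) = 18.3579
Terminal payoffs V(N, i) = max(K - S_T, 0):
  V(3,0) = 0.000000; V(3,1) = 0.000000; V(3,2) = 0.498113; V(3,3) = 6.372089
Backward induction: V(k, i) = exp(-r*dt) * [p * V(k+1, i) + (1-p) * V(k+1, i+1)]; then take max(V_cont, immediate exercise) for American.
  V(2,0) = exp(-r*dt) * [p*0.000000 + (1-p)*0.000000] = 0.000000; exercise = 0.000000; V(2,0) = max -> 0.000000
  V(2,1) = exp(-r*dt) * [p*0.000000 + (1-p)*0.498113] = 0.274330; exercise = 0.000000; V(2,1) = max -> 0.274330
  V(2,2) = exp(-r*dt) * [p*0.498113 + (1-p)*6.372089] = 3.726216; exercise = 3.638608; V(2,2) = max -> 3.726216
  V(1,0) = exp(-r*dt) * [p*0.000000 + (1-p)*0.274330] = 0.151084; exercise = 0.000000; V(1,0) = max -> 0.151084
  V(1,1) = exp(-r*dt) * [p*0.274330 + (1-p)*3.726216] = 2.171604; exercise = 0.498113; V(1,1) = max -> 2.171604
  V(0,0) = exp(-r*dt) * [p*0.151084 + (1-p)*2.171604] = 1.261763; exercise = 0.000000; V(0,0) = max -> 1.261763

Answer: Price = V(0,0) = 1.2618


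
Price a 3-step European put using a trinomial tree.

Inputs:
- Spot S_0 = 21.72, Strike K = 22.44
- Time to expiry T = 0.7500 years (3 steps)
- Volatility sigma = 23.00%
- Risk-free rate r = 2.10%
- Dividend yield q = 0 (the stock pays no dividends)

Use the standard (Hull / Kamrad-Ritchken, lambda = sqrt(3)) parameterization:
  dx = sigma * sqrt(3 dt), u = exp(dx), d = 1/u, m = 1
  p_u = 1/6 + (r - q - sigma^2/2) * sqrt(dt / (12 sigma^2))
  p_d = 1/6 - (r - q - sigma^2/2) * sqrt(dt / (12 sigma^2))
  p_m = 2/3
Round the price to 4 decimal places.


Answer: Price = V(0,0) = 1.8882

Derivation:
dt = T/N = 0.250000; dx = sigma*sqrt(3*dt) = 0.199186
u = exp(dx) = 1.220409; d = 1/u = 0.819398
p_u = 0.163246, p_m = 0.666667, p_d = 0.170087
Discount per step: exp(-r*dt) = 0.994764
Stock lattice S(k, j) with j the centered position index:
  k=0: S(0,+0) = 21.7200
  k=1: S(1,-1) = 17.7973; S(1,+0) = 21.7200; S(1,+1) = 26.5073
  k=2: S(2,-2) = 14.5831; S(2,-1) = 17.7973; S(2,+0) = 21.7200; S(2,+1) = 26.5073; S(2,+2) = 32.3497
  k=3: S(3,-3) = 11.9493; S(3,-2) = 14.5831; S(3,-1) = 17.7973; S(3,+0) = 21.7200; S(3,+1) = 26.5073; S(3,+2) = 32.3497; S(3,+3) = 39.4799
Terminal payoffs V(N, j) = max(K - S_T, 0):
  V(3,-3) = 10.490661; V(3,-2) = 7.856922; V(3,-1) = 4.642684; V(3,+0) = 0.720000; V(3,+1) = 0.000000; V(3,+2) = 0.000000; V(3,+3) = 0.000000
Backward induction: V(k, j) = exp(-r*dt) * [p_u * V(k+1, j+1) + p_m * V(k+1, j) + p_d * V(k+1, j-1)]
  V(2,-2) = exp(-r*dt) * [p_u*4.642684 + p_m*7.856922 + p_d*10.490661] = 7.739434
  V(2,-1) = exp(-r*dt) * [p_u*0.720000 + p_m*4.642684 + p_d*7.856922] = 4.525200
  V(2,+0) = exp(-r*dt) * [p_u*0.000000 + p_m*0.720000 + p_d*4.642684] = 1.263011
  V(2,+1) = exp(-r*dt) * [p_u*0.000000 + p_m*0.000000 + p_d*0.720000] = 0.121821
  V(2,+2) = exp(-r*dt) * [p_u*0.000000 + p_m*0.000000 + p_d*0.000000] = 0.000000
  V(1,-1) = exp(-r*dt) * [p_u*1.263011 + p_m*4.525200 + p_d*7.739434] = 4.515589
  V(1,+0) = exp(-r*dt) * [p_u*0.121821 + p_m*1.263011 + p_d*4.525200] = 1.623028
  V(1,+1) = exp(-r*dt) * [p_u*0.000000 + p_m*0.121821 + p_d*1.263011] = 0.294486
  V(0,+0) = exp(-r*dt) * [p_u*0.294486 + p_m*1.623028 + p_d*4.515589] = 1.888195


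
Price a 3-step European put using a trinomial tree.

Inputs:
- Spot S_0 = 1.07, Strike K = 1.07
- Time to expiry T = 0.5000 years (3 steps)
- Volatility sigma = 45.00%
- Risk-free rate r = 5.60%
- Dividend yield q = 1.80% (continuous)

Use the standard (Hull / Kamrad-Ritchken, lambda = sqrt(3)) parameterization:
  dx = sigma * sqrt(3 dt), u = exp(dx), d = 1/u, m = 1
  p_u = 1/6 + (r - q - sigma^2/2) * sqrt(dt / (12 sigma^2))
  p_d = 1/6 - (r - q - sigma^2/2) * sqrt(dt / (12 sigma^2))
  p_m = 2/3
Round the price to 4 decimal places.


Answer: Price = V(0,0) = 0.1104

Derivation:
dt = T/N = 0.166667; dx = sigma*sqrt(3*dt) = 0.318198
u = exp(dx) = 1.374648; d = 1/u = 0.727459
p_u = 0.150102, p_m = 0.666667, p_d = 0.183231
Discount per step: exp(-r*dt) = 0.990710
Stock lattice S(k, j) with j the centered position index:
  k=0: S(0,+0) = 1.0700
  k=1: S(1,-1) = 0.7784; S(1,+0) = 1.0700; S(1,+1) = 1.4709
  k=2: S(2,-2) = 0.5662; S(2,-1) = 0.7784; S(2,+0) = 1.0700; S(2,+1) = 1.4709; S(2,+2) = 2.0219
  k=3: S(3,-3) = 0.4119; S(3,-2) = 0.5662; S(3,-1) = 0.7784; S(3,+0) = 1.0700; S(3,+1) = 1.4709; S(3,+2) = 2.0219; S(3,+3) = 2.7794
Terminal payoffs V(N, j) = max(K - S_T, 0):
  V(3,-3) = 0.658084; V(3,-2) = 0.503760; V(3,-1) = 0.291619; V(3,+0) = 0.000000; V(3,+1) = 0.000000; V(3,+2) = 0.000000; V(3,+3) = 0.000000
Backward induction: V(k, j) = exp(-r*dt) * [p_u * V(k+1, j+1) + p_m * V(k+1, j) + p_d * V(k+1, j-1)]
  V(2,-2) = exp(-r*dt) * [p_u*0.291619 + p_m*0.503760 + p_d*0.658084] = 0.495548
  V(2,-1) = exp(-r*dt) * [p_u*0.000000 + p_m*0.291619 + p_d*0.503760] = 0.284054
  V(2,+0) = exp(-r*dt) * [p_u*0.000000 + p_m*0.000000 + p_d*0.291619] = 0.052937
  V(2,+1) = exp(-r*dt) * [p_u*0.000000 + p_m*0.000000 + p_d*0.000000] = 0.000000
  V(2,+2) = exp(-r*dt) * [p_u*0.000000 + p_m*0.000000 + p_d*0.000000] = 0.000000
  V(1,-1) = exp(-r*dt) * [p_u*0.052937 + p_m*0.284054 + p_d*0.495548] = 0.285438
  V(1,+0) = exp(-r*dt) * [p_u*0.000000 + p_m*0.052937 + p_d*0.284054] = 0.086528
  V(1,+1) = exp(-r*dt) * [p_u*0.000000 + p_m*0.000000 + p_d*0.052937] = 0.009610
  V(0,+0) = exp(-r*dt) * [p_u*0.009610 + p_m*0.086528 + p_d*0.285438] = 0.110394


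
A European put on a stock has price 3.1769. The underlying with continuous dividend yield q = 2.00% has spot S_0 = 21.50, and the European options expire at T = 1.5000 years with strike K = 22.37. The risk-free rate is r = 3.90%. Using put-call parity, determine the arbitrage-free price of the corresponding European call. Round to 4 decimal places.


Put-call parity: C - P = S_0 * exp(-qT) - K * exp(-rT).
S_0 * exp(-qT) = 21.5000 * 0.97044553 = 20.86457897
K * exp(-rT) = 22.3700 * 0.94317824 = 21.09889724
C = P + S*exp(-qT) - K*exp(-rT)
C = 3.1769 + 20.86457897 - 21.09889724 = 2.9426

Answer: Call price = 2.9426


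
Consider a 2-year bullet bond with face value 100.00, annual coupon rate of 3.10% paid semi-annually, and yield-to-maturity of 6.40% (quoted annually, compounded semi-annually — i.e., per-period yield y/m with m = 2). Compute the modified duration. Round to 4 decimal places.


Answer: Modified duration = 1.8924

Derivation:
Coupon per period c = face * coupon_rate / m = 1.550000
Periods per year m = 2; per-period yield y/m = 0.032000
Number of cashflows N = 4
Cashflows (t years, CF_t, discount factor 1/(1+y/m)^(m*t), PV):
  t = 0.5000: CF_t = 1.550000, DF = 0.968992, PV = 1.501938
  t = 1.0000: CF_t = 1.550000, DF = 0.938946, PV = 1.455366
  t = 1.5000: CF_t = 1.550000, DF = 0.909831, PV = 1.410239
  t = 2.0000: CF_t = 101.550000, DF = 0.881620, PV = 89.528465
Price P = sum_t PV_t = 93.896008
First compute Macaulay numerator sum_t t * PV_t:
  t * PV_t at t = 0.5000: 0.750969
  t * PV_t at t = 1.0000: 1.455366
  t * PV_t at t = 1.5000: 2.115358
  t * PV_t at t = 2.0000: 179.056930
Macaulay duration D = 183.378623 / 93.896008 = 1.952997
Modified duration = D / (1 + y/m) = 1.952997 / (1 + 0.032000) = 1.892439


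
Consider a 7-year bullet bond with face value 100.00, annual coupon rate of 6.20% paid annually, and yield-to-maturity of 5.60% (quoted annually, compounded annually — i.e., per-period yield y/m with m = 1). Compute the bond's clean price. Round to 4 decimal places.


Coupon per period c = face * coupon_rate / m = 6.200000
Periods per year m = 1; per-period yield y/m = 0.056000
Number of cashflows N = 7
Cashflows (t years, CF_t, discount factor 1/(1+y/m)^(m*t), PV):
  t = 1.0000: CF_t = 6.200000, DF = 0.946970, PV = 5.871212
  t = 2.0000: CF_t = 6.200000, DF = 0.896752, PV = 5.559860
  t = 3.0000: CF_t = 6.200000, DF = 0.849197, PV = 5.265019
  t = 4.0000: CF_t = 6.200000, DF = 0.804163, PV = 4.985813
  t = 5.0000: CF_t = 6.200000, DF = 0.761518, PV = 4.721414
  t = 6.0000: CF_t = 6.200000, DF = 0.721135, PV = 4.471036
  t = 7.0000: CF_t = 106.200000, DF = 0.682893, PV = 72.523222
Price P = sum_t PV_t = 103.397576

Answer: Price = 103.3976


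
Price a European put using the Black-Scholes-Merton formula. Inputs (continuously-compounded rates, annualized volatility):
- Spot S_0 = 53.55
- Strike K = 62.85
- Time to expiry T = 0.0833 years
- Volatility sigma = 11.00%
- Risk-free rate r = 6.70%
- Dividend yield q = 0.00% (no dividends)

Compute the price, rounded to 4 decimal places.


d1 = (ln(S/K) + (r - q + 0.5*sigma^2) * T) / (sigma * sqrt(T)) = -4.85228971
d2 = d1 - sigma * sqrt(T) = -4.88403762
exp(-rT) = 0.99443445; exp(-qT) = 1.00000000
P = K * exp(-rT) * N(-d2) - S_0 * exp(-qT) * N(-d1)
N(-d1) = 0.99999939; N(-d2) = 0.99999948
P = 62.8500 * 0.99443445 * 0.99999948 - 53.5500 * 1.00000000 * 0.99999939 = 8.9502

Answer: Price = 8.9502


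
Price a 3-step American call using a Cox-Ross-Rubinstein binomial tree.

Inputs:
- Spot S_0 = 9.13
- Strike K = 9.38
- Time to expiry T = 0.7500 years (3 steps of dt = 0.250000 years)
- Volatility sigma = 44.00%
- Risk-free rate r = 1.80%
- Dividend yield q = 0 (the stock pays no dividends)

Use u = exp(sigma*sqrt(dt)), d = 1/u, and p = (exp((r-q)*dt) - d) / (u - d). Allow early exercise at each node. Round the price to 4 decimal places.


Answer: Price = V(0,0) = 1.4393

Derivation:
dt = T/N = 0.250000
u = exp(sigma*sqrt(dt)) = 1.246077; d = 1/u = 0.802519
p = (exp((r-q)*dt) - d) / (u - d) = 0.455389
Discount per step: exp(-r*dt) = 0.995510
Stock lattice S(k, i) with i counting down-moves:
  k=0: S(0,0) = 9.1300
  k=1: S(1,0) = 11.3767; S(1,1) = 7.3270
  k=2: S(2,0) = 14.1762; S(2,1) = 9.1300; S(2,2) = 5.8801
  k=3: S(3,0) = 17.6647; S(3,1) = 11.3767; S(3,2) = 7.3270; S(3,3) = 4.7189
Terminal payoffs V(N, i) = max(S_T - K, 0):
  V(3,0) = 8.284654; V(3,1) = 1.996681; V(3,2) = 0.000000; V(3,3) = 0.000000
Backward induction: V(k, i) = exp(-r*dt) * [p * V(k+1, i) + (1-p) * V(k+1, i+1)]; then take max(V_cont, immediate exercise) for American.
  V(2,0) = exp(-r*dt) * [p*8.284654 + (1-p)*1.996681] = 4.838332; exercise = 4.796217; V(2,0) = max -> 4.838332
  V(2,1) = exp(-r*dt) * [p*1.996681 + (1-p)*0.000000] = 0.905184; exercise = 0.000000; V(2,1) = max -> 0.905184
  V(2,2) = exp(-r*dt) * [p*0.000000 + (1-p)*0.000000] = 0.000000; exercise = 0.000000; V(2,2) = max -> 0.000000
  V(1,0) = exp(-r*dt) * [p*4.838332 + (1-p)*0.905184] = 2.684190; exercise = 1.996681; V(1,0) = max -> 2.684190
  V(1,1) = exp(-r*dt) * [p*0.905184 + (1-p)*0.000000] = 0.410360; exercise = 0.000000; V(1,1) = max -> 0.410360
  V(0,0) = exp(-r*dt) * [p*2.684190 + (1-p)*0.410360] = 1.439345; exercise = 0.000000; V(0,0) = max -> 1.439345


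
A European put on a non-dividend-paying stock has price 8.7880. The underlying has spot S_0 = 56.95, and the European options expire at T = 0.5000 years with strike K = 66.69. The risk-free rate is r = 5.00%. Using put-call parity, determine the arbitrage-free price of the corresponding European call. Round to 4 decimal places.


Answer: Call price = 0.6946

Derivation:
Put-call parity: C - P = S_0 * exp(-qT) - K * exp(-rT).
S_0 * exp(-qT) = 56.9500 * 1.00000000 = 56.95000000
K * exp(-rT) = 66.6900 * 0.97530991 = 65.04341803
C = P + S*exp(-qT) - K*exp(-rT)
C = 8.7880 + 56.95000000 - 65.04341803 = 0.6946


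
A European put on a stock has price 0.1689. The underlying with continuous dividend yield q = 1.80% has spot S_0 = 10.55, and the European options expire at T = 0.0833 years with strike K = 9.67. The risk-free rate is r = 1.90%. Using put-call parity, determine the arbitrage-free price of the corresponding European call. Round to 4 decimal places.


Put-call parity: C - P = S_0 * exp(-qT) - K * exp(-rT).
S_0 * exp(-qT) = 10.5500 * 0.99850172 = 10.53419318
K * exp(-rT) = 9.6700 * 0.99841855 = 9.65470740
C = P + S*exp(-qT) - K*exp(-rT)
C = 0.1689 + 10.53419318 - 9.65470740 = 1.0484

Answer: Call price = 1.0484


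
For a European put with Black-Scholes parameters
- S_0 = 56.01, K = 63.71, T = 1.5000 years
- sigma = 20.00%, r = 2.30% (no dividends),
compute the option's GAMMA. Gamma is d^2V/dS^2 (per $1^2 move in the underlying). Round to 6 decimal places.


Answer: Gamma = 0.028093

Derivation:
d1 = -0.2625497416; d2 = -0.5074987159
phi(d1) = 0.3854265189; exp(-qT) = 1.0000000000; exp(-rT) = 0.9660883397
Gamma = exp(-qT) * phi(d1) / (S * sigma * sqrt(T)) = 1.0000000000 * 0.3854265189 / (56.0100 * 0.2000 * 1.2247448714) = 0.028093


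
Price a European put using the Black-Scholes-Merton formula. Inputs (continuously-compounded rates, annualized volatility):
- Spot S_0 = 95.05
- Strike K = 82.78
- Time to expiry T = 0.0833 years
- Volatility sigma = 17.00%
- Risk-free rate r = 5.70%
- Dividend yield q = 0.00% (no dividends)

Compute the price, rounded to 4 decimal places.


d1 = (ln(S/K) + (r - q + 0.5*sigma^2) * T) / (sigma * sqrt(T)) = 2.93831640
d2 = d1 - sigma * sqrt(T) = 2.88925144
exp(-rT) = 0.99526315; exp(-qT) = 1.00000000
P = K * exp(-rT) * N(-d2) - S_0 * exp(-qT) * N(-d1)
N(-d1) = 0.00165000; N(-d2) = 0.00193080
P = 82.7800 * 0.99526315 * 0.00193080 - 95.0500 * 1.00000000 * 0.00165000 = 0.0022

Answer: Price = 0.0022


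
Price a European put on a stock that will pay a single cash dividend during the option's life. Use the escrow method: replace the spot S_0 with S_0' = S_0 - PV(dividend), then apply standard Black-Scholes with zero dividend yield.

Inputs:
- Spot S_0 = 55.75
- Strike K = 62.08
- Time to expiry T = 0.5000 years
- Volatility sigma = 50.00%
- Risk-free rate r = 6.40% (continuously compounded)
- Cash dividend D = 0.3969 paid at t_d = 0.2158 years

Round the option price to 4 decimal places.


Answer: Price = 10.7029

Derivation:
PV(D) = D * exp(-r * t_d) = 0.3969 * 0.98628374 = 0.39145602
S_0' = S_0 - PV(D) = 55.7500 - 0.39145602 = 55.35854398
d1 = (ln(S_0'/K) + (r + sigma^2/2)*T) / (sigma*sqrt(T)) = -0.05683121
d2 = d1 - sigma*sqrt(T) = -0.41038460
exp(-rT) = 0.96850658
N(-d1) = 0.52266017; N(-d2) = 0.65923808
P = K * exp(-rT) * N(-d2) - S_0' * N(-d1) = 62.0800 * 0.96850658 * 0.65923808 - 55.35854398 * 0.52266017 = 10.7029


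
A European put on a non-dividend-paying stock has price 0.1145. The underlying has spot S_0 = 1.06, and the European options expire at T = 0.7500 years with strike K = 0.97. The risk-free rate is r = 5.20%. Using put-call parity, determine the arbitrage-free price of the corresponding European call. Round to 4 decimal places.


Answer: Call price = 0.2416

Derivation:
Put-call parity: C - P = S_0 * exp(-qT) - K * exp(-rT).
S_0 * exp(-qT) = 1.0600 * 1.00000000 = 1.06000000
K * exp(-rT) = 0.9700 * 0.96175071 = 0.93289819
C = P + S*exp(-qT) - K*exp(-rT)
C = 0.1145 + 1.06000000 - 0.93289819 = 0.2416


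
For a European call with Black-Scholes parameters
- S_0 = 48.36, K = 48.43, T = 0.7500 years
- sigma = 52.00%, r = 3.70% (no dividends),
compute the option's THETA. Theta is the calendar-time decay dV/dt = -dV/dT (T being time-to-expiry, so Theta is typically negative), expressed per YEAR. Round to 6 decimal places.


d1 = 0.2835757313; d2 = -0.1667574787
phi(d1) = 0.3832199660; exp(-qT) = 1.0000000000; exp(-rT) = 0.9726314943
Theta = -S*exp(-qT)*phi(d1)*sigma/(2*sqrt(T)) - r*K*exp(-rT)*N(d2) + q*S*exp(-qT)*N(d1)
N(d1) = 0.6116322312; N(d2) = 0.4337804386; sqrt(T) = 0.8660254038
Term 1 = -48.3600 * 1.0000000000 * 0.3832199660 * 0.5200 / (2 * 0.8660254038) = -5.5638720797
Term 2 = -0.0370 * 48.4300 * 0.9726314943 * 0.4337804386 = -0.7560220893
Term 3 = 0 (no dividend yield, q = 0)
Theta = -5.5638720797 + (-0.7560220893) + (0.0000000000) = -6.319894

Answer: Theta = -6.319894


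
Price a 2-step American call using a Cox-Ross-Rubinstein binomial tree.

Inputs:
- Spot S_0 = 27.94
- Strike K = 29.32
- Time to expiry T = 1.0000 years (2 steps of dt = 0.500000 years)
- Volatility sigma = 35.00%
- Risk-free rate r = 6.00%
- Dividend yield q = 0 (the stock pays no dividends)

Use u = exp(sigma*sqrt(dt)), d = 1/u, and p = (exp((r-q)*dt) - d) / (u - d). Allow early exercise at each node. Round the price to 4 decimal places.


dt = T/N = 0.500000
u = exp(sigma*sqrt(dt)) = 1.280803; d = 1/u = 0.780760
p = (exp((r-q)*dt) - d) / (u - d) = 0.499346
Discount per step: exp(-r*dt) = 0.970446
Stock lattice S(k, i) with i counting down-moves:
  k=0: S(0,0) = 27.9400
  k=1: S(1,0) = 35.7856; S(1,1) = 21.8144
  k=2: S(2,0) = 45.8344; S(2,1) = 27.9400; S(2,2) = 17.0318
Terminal payoffs V(N, i) = max(S_T - K, 0):
  V(2,0) = 16.514363; V(2,1) = 0.000000; V(2,2) = 0.000000
Backward induction: V(k, i) = exp(-r*dt) * [p * V(k+1, i) + (1-p) * V(k+1, i+1)]; then take max(V_cont, immediate exercise) for American.
  V(1,0) = exp(-r*dt) * [p*16.514363 + (1-p)*0.000000] = 8.002662; exercise = 6.465641; V(1,0) = max -> 8.002662
  V(1,1) = exp(-r*dt) * [p*0.000000 + (1-p)*0.000000] = 0.000000; exercise = 0.000000; V(1,1) = max -> 0.000000
  V(0,0) = exp(-r*dt) * [p*8.002662 + (1-p)*0.000000] = 3.877993; exercise = 0.000000; V(0,0) = max -> 3.877993

Answer: Price = V(0,0) = 3.8780


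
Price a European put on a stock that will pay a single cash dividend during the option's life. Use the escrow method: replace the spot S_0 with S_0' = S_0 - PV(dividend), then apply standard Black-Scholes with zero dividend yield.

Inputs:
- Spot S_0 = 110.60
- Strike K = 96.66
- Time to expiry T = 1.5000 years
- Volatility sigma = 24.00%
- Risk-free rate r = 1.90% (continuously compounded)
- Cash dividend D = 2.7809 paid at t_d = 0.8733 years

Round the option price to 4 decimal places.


Answer: Price = 6.0972

Derivation:
PV(D) = D * exp(-r * t_d) = 2.7809 * 0.98354420 = 2.73513807
S_0' = S_0 - PV(D) = 110.6000 - 2.73513807 = 107.86486193
d1 = (ln(S_0'/K) + (r + sigma^2/2)*T) / (sigma*sqrt(T)) = 0.61706559
d2 = d1 - sigma*sqrt(T) = 0.32312682
exp(-rT) = 0.97190229
N(-d1) = 0.26859573; N(-d2) = 0.37329960
P = K * exp(-rT) * N(-d2) - S_0' * N(-d1) = 96.6600 * 0.97190229 * 0.37329960 - 107.86486193 * 0.26859573 = 6.0972


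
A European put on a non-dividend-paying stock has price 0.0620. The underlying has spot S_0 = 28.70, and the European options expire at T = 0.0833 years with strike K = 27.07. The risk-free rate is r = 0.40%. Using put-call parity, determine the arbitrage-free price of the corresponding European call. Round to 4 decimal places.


Answer: Call price = 1.7010

Derivation:
Put-call parity: C - P = S_0 * exp(-qT) - K * exp(-rT).
S_0 * exp(-qT) = 28.7000 * 1.00000000 = 28.70000000
K * exp(-rT) = 27.0700 * 0.99966686 = 27.06098178
C = P + S*exp(-qT) - K*exp(-rT)
C = 0.0620 + 28.70000000 - 27.06098178 = 1.7010


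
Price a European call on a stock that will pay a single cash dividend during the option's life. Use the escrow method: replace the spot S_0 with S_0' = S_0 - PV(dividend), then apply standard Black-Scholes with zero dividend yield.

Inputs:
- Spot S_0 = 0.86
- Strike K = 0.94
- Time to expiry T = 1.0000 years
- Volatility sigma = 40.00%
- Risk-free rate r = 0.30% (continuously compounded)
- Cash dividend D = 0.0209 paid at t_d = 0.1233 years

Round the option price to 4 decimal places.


PV(D) = D * exp(-r * t_d) = 0.0209 * 0.99963017 = 0.02089227
S_0' = S_0 - PV(D) = 0.8600 - 0.02089227 = 0.83910773
d1 = (ln(S_0'/K) + (r + sigma^2/2)*T) / (sigma*sqrt(T)) = -0.07635194
d2 = d1 - sigma*sqrt(T) = -0.47635194
exp(-rT) = 0.99700450
N(d1) = 0.46956955; N(d2) = 0.31691183
C = S_0' * N(d1) - K * exp(-rT) * N(d2) = 0.83910773 * 0.46956955 - 0.9400 * 0.99700450 * 0.31691183 = 0.0970

Answer: Price = 0.0970


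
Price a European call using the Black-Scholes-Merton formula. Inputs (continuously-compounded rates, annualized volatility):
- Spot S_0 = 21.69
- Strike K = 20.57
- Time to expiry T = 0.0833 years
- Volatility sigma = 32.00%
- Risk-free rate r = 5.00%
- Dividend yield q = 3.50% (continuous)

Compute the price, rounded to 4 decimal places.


Answer: Price = 1.4767

Derivation:
d1 = (ln(S/K) + (r - q + 0.5*sigma^2) * T) / (sigma * sqrt(T)) = 0.63375513
d2 = d1 - sigma * sqrt(T) = 0.54139756
exp(-rT) = 0.99584366; exp(-qT) = 0.99708875
C = S_0 * exp(-qT) * N(d1) - K * exp(-rT) * N(d2)
N(d1) = 0.73687968; N(d2) = 0.70588321
C = 21.6900 * 0.99708875 * 0.73687968 - 20.5700 * 0.99584366 * 0.70588321 = 1.4767


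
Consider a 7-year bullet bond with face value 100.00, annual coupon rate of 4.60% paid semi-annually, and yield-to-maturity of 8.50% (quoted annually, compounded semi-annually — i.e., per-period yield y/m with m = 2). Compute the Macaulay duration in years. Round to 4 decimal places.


Answer: Macaulay duration = 5.9251 years

Derivation:
Coupon per period c = face * coupon_rate / m = 2.300000
Periods per year m = 2; per-period yield y/m = 0.042500
Number of cashflows N = 14
Cashflows (t years, CF_t, discount factor 1/(1+y/m)^(m*t), PV):
  t = 0.5000: CF_t = 2.300000, DF = 0.959233, PV = 2.206235
  t = 1.0000: CF_t = 2.300000, DF = 0.920127, PV = 2.116293
  t = 1.5000: CF_t = 2.300000, DF = 0.882616, PV = 2.030017
  t = 2.0000: CF_t = 2.300000, DF = 0.846634, PV = 1.947258
  t = 2.5000: CF_t = 2.300000, DF = 0.812119, PV = 1.867874
  t = 3.0000: CF_t = 2.300000, DF = 0.779011, PV = 1.791725
  t = 3.5000: CF_t = 2.300000, DF = 0.747253, PV = 1.718681
  t = 4.0000: CF_t = 2.300000, DF = 0.716789, PV = 1.648615
  t = 4.5000: CF_t = 2.300000, DF = 0.687568, PV = 1.581406
  t = 5.0000: CF_t = 2.300000, DF = 0.659537, PV = 1.516936
  t = 5.5000: CF_t = 2.300000, DF = 0.632650, PV = 1.455094
  t = 6.0000: CF_t = 2.300000, DF = 0.606858, PV = 1.395774
  t = 6.5000: CF_t = 2.300000, DF = 0.582118, PV = 1.338872
  t = 7.0000: CF_t = 102.300000, DF = 0.558387, PV = 57.122965
Price P = sum_t PV_t = 79.737745
Macaulay numerator sum_t t * PV_t:
  t * PV_t at t = 0.5000: 1.103118
  t * PV_t at t = 1.0000: 2.116293
  t * PV_t at t = 1.5000: 3.045025
  t * PV_t at t = 2.0000: 3.894517
  t * PV_t at t = 2.5000: 4.669684
  t * PV_t at t = 3.0000: 5.375176
  t * PV_t at t = 3.5000: 6.015385
  t * PV_t at t = 4.0000: 6.594461
  t * PV_t at t = 4.5000: 7.116325
  t * PV_t at t = 5.0000: 7.584679
  t * PV_t at t = 5.5000: 8.003019
  t * PV_t at t = 6.0000: 8.374643
  t * PV_t at t = 6.5000: 8.702667
  t * PV_t at t = 7.0000: 399.860756
Macaulay duration D = (sum_t t * PV_t) / P = 472.455748 / 79.737745 = 5.925120


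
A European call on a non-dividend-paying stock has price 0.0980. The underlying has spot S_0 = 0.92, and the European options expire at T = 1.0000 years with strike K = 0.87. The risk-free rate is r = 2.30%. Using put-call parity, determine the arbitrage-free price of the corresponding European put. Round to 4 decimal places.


Answer: Put price = 0.0282

Derivation:
Put-call parity: C - P = S_0 * exp(-qT) - K * exp(-rT).
S_0 * exp(-qT) = 0.9200 * 1.00000000 = 0.92000000
K * exp(-rT) = 0.8700 * 0.97726248 = 0.85021836
P = C - S*exp(-qT) + K*exp(-rT)
P = 0.0980 - 0.92000000 + 0.85021836 = 0.0282


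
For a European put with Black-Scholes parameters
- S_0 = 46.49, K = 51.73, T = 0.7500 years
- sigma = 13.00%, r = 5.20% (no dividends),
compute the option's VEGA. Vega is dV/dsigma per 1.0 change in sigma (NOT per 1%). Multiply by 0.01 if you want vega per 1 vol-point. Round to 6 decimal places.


d1 = -0.5459348496; d2 = -0.6585181521
phi(d1) = 0.3437086379; exp(-qT) = 1.0000000000; exp(-rT) = 0.9617507091
Vega = S * exp(-qT) * phi(d1) * sqrt(T) = 46.4900 * 1.0000000000 * 0.3437086379 * 0.8660254038 = 13.838233

Answer: Vega = 13.838233


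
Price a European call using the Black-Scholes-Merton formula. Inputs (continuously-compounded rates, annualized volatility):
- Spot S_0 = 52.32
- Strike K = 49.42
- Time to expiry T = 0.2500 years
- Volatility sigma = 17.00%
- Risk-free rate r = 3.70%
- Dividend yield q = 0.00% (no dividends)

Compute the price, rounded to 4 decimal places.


d1 = (ln(S/K) + (r - q + 0.5*sigma^2) * T) / (sigma * sqrt(T)) = 0.82218831
d2 = d1 - sigma * sqrt(T) = 0.73718831
exp(-rT) = 0.99079265; exp(-qT) = 1.00000000
C = S_0 * exp(-qT) * N(d1) - K * exp(-rT) * N(d2)
N(d1) = 0.79451514; N(d2) = 0.76949608
C = 52.3200 * 1.00000000 * 0.79451514 - 49.4200 * 0.99079265 * 0.76949608 = 3.8907

Answer: Price = 3.8907


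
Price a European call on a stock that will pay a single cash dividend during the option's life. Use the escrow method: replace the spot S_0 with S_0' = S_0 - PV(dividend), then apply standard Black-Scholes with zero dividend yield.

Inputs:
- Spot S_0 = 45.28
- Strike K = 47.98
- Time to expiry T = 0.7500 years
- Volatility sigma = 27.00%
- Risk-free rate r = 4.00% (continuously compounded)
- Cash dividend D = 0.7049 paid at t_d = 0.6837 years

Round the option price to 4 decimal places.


PV(D) = D * exp(-r * t_d) = 0.7049 * 0.97302257 = 0.68588361
S_0' = S_0 - PV(D) = 45.2800 - 0.68588361 = 44.59411639
d1 = (ln(S_0'/K) + (r + sigma^2/2)*T) / (sigma*sqrt(T)) = -0.06776307
d2 = d1 - sigma*sqrt(T) = -0.30158993
exp(-rT) = 0.97044553
N(d1) = 0.47298712; N(d2) = 0.38148234
C = S_0' * N(d1) - K * exp(-rT) * N(d2) = 44.59411639 * 0.47298712 - 47.9800 * 0.97044553 * 0.38148234 = 3.3299

Answer: Price = 3.3299


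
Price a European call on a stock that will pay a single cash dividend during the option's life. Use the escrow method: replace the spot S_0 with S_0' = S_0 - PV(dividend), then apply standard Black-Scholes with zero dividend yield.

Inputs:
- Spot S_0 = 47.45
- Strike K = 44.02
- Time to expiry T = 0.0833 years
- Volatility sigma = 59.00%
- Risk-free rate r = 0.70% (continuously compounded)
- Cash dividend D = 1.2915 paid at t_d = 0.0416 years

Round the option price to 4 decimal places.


Answer: Price = 4.2613

Derivation:
PV(D) = D * exp(-r * t_d) = 1.2915 * 0.99970884 = 1.29112397
S_0' = S_0 - PV(D) = 47.4500 - 1.29112397 = 46.15887603
d1 = (ln(S_0'/K) + (r + sigma^2/2)*T) / (sigma*sqrt(T)) = 0.36718990
d2 = d1 - sigma*sqrt(T) = 0.19690564
exp(-rT) = 0.99941707
N(d1) = 0.64326131; N(d2) = 0.57804931
C = S_0' * N(d1) - K * exp(-rT) * N(d2) = 46.15887603 * 0.64326131 - 44.0200 * 0.99941707 * 0.57804931 = 4.2613


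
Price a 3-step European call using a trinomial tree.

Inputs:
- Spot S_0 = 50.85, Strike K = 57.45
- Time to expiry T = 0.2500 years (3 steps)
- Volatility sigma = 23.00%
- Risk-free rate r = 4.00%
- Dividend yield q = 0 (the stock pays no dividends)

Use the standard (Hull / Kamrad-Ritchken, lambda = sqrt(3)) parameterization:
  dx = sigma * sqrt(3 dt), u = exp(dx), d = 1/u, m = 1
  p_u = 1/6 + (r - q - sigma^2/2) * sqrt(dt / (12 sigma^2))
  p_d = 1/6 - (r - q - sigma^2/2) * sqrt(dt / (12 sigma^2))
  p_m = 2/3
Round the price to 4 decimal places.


dt = T/N = 0.083333; dx = sigma*sqrt(3*dt) = 0.115000
u = exp(dx) = 1.121873; d = 1/u = 0.891366
p_u = 0.171576, p_m = 0.666667, p_d = 0.161757
Discount per step: exp(-r*dt) = 0.996672
Stock lattice S(k, j) with j the centered position index:
  k=0: S(0,+0) = 50.8500
  k=1: S(1,-1) = 45.3260; S(1,+0) = 50.8500; S(1,+1) = 57.0473
  k=2: S(2,-2) = 40.4020; S(2,-1) = 45.3260; S(2,+0) = 50.8500; S(2,+1) = 57.0473; S(2,+2) = 63.9998
  k=3: S(3,-3) = 36.0130; S(3,-2) = 40.4020; S(3,-1) = 45.3260; S(3,+0) = 50.8500; S(3,+1) = 57.0473; S(3,+2) = 63.9998; S(3,+3) = 71.7997
Terminal payoffs V(N, j) = max(S_T - K, 0):
  V(3,-3) = 0.000000; V(3,-2) = 0.000000; V(3,-1) = 0.000000; V(3,+0) = 0.000000; V(3,+1) = 0.000000; V(3,+2) = 6.549811; V(3,+3) = 14.349687
Backward induction: V(k, j) = exp(-r*dt) * [p_u * V(k+1, j+1) + p_m * V(k+1, j) + p_d * V(k+1, j-1)]
  V(2,-2) = exp(-r*dt) * [p_u*0.000000 + p_m*0.000000 + p_d*0.000000] = 0.000000
  V(2,-1) = exp(-r*dt) * [p_u*0.000000 + p_m*0.000000 + p_d*0.000000] = 0.000000
  V(2,+0) = exp(-r*dt) * [p_u*0.000000 + p_m*0.000000 + p_d*0.000000] = 0.000000
  V(2,+1) = exp(-r*dt) * [p_u*6.549811 + p_m*0.000000 + p_d*0.000000] = 1.120051
  V(2,+2) = exp(-r*dt) * [p_u*14.349687 + p_m*6.549811 + p_d*0.000000] = 6.805879
  V(1,-1) = exp(-r*dt) * [p_u*0.000000 + p_m*0.000000 + p_d*0.000000] = 0.000000
  V(1,+0) = exp(-r*dt) * [p_u*1.120051 + p_m*0.000000 + p_d*0.000000] = 0.191534
  V(1,+1) = exp(-r*dt) * [p_u*6.805879 + p_m*1.120051 + p_d*0.000000] = 1.908056
  V(0,+0) = exp(-r*dt) * [p_u*1.908056 + p_m*0.191534 + p_d*0.000000] = 0.453552

Answer: Price = V(0,0) = 0.4536


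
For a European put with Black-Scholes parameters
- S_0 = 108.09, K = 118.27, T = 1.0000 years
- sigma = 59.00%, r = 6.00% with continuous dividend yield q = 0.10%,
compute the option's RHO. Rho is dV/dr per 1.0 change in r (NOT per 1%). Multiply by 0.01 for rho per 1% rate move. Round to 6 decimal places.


d1 = 0.2424475715; d2 = -0.3475524285
phi(d1) = 0.3873878290; exp(-qT) = 0.9990004998; exp(-rT) = 0.9417645336
N(-d2) = 0.6359118310
Rho = -K*T*exp(-rT)*N(-d2) = -118.2700 * 1.0000 * 0.9417645336 * 0.6359118310 = -70.829444

Answer: Rho = -70.829444


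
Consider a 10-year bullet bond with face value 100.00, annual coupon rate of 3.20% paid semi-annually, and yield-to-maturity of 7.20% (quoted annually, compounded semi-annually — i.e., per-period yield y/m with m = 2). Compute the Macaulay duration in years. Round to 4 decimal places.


Answer: Macaulay duration = 8.3268 years

Derivation:
Coupon per period c = face * coupon_rate / m = 1.600000
Periods per year m = 2; per-period yield y/m = 0.036000
Number of cashflows N = 20
Cashflows (t years, CF_t, discount factor 1/(1+y/m)^(m*t), PV):
  t = 0.5000: CF_t = 1.600000, DF = 0.965251, PV = 1.544402
  t = 1.0000: CF_t = 1.600000, DF = 0.931709, PV = 1.490735
  t = 1.5000: CF_t = 1.600000, DF = 0.899333, PV = 1.438933
  t = 2.0000: CF_t = 1.600000, DF = 0.868082, PV = 1.388932
  t = 2.5000: CF_t = 1.600000, DF = 0.837917, PV = 1.340668
  t = 3.0000: CF_t = 1.600000, DF = 0.808801, PV = 1.294081
  t = 3.5000: CF_t = 1.600000, DF = 0.780696, PV = 1.249113
  t = 4.0000: CF_t = 1.600000, DF = 0.753567, PV = 1.205707
  t = 4.5000: CF_t = 1.600000, DF = 0.727381, PV = 1.163810
  t = 5.0000: CF_t = 1.600000, DF = 0.702106, PV = 1.123369
  t = 5.5000: CF_t = 1.600000, DF = 0.677708, PV = 1.084333
  t = 6.0000: CF_t = 1.600000, DF = 0.654158, PV = 1.046653
  t = 6.5000: CF_t = 1.600000, DF = 0.631427, PV = 1.010283
  t = 7.0000: CF_t = 1.600000, DF = 0.609486, PV = 0.975177
  t = 7.5000: CF_t = 1.600000, DF = 0.588307, PV = 0.941290
  t = 8.0000: CF_t = 1.600000, DF = 0.567863, PV = 0.908582
  t = 8.5000: CF_t = 1.600000, DF = 0.548131, PV = 0.877009
  t = 9.0000: CF_t = 1.600000, DF = 0.529084, PV = 0.846534
  t = 9.5000: CF_t = 1.600000, DF = 0.510699, PV = 0.817118
  t = 10.0000: CF_t = 101.600000, DF = 0.492952, PV = 50.083953
Price P = sum_t PV_t = 71.830683
Macaulay numerator sum_t t * PV_t:
  t * PV_t at t = 0.5000: 0.772201
  t * PV_t at t = 1.0000: 1.490735
  t * PV_t at t = 1.5000: 2.158400
  t * PV_t at t = 2.0000: 2.777864
  t * PV_t at t = 2.5000: 3.351670
  t * PV_t at t = 3.0000: 3.882243
  t * PV_t at t = 3.5000: 4.371895
  t * PV_t at t = 4.0000: 4.822830
  t * PV_t at t = 4.5000: 5.237146
  t * PV_t at t = 5.0000: 5.616845
  t * PV_t at t = 5.5000: 5.963831
  t * PV_t at t = 6.0000: 6.279921
  t * PV_t at t = 6.5000: 6.566841
  t * PV_t at t = 7.0000: 6.826238
  t * PV_t at t = 7.5000: 7.059678
  t * PV_t at t = 8.0000: 7.268652
  t * PV_t at t = 8.5000: 7.454578
  t * PV_t at t = 9.0000: 7.618806
  t * PV_t at t = 9.5000: 7.762618
  t * PV_t at t = 10.0000: 500.839531
Macaulay duration D = (sum_t t * PV_t) / P = 598.122523 / 71.830683 = 8.326839


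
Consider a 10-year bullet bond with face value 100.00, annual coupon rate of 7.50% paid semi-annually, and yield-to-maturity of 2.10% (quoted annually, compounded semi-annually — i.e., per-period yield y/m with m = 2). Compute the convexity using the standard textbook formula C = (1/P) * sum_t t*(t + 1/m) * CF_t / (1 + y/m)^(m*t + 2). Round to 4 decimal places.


Coupon per period c = face * coupon_rate / m = 3.750000
Periods per year m = 2; per-period yield y/m = 0.010500
Number of cashflows N = 20
Cashflows (t years, CF_t, discount factor 1/(1+y/m)^(m*t), PV):
  t = 0.5000: CF_t = 3.750000, DF = 0.989609, PV = 3.711034
  t = 1.0000: CF_t = 3.750000, DF = 0.979326, PV = 3.672473
  t = 1.5000: CF_t = 3.750000, DF = 0.969150, PV = 3.634313
  t = 2.0000: CF_t = 3.750000, DF = 0.959080, PV = 3.596549
  t = 2.5000: CF_t = 3.750000, DF = 0.949114, PV = 3.559178
  t = 3.0000: CF_t = 3.750000, DF = 0.939252, PV = 3.522195
  t = 3.5000: CF_t = 3.750000, DF = 0.929492, PV = 3.485596
  t = 4.0000: CF_t = 3.750000, DF = 0.919834, PV = 3.449377
  t = 4.5000: CF_t = 3.750000, DF = 0.910276, PV = 3.413535
  t = 5.0000: CF_t = 3.750000, DF = 0.900818, PV = 3.378066
  t = 5.5000: CF_t = 3.750000, DF = 0.891457, PV = 3.342965
  t = 6.0000: CF_t = 3.750000, DF = 0.882194, PV = 3.308228
  t = 6.5000: CF_t = 3.750000, DF = 0.873027, PV = 3.273853
  t = 7.0000: CF_t = 3.750000, DF = 0.863956, PV = 3.239834
  t = 7.5000: CF_t = 3.750000, DF = 0.854979, PV = 3.206170
  t = 8.0000: CF_t = 3.750000, DF = 0.846095, PV = 3.172855
  t = 8.5000: CF_t = 3.750000, DF = 0.837303, PV = 3.139886
  t = 9.0000: CF_t = 3.750000, DF = 0.828603, PV = 3.107260
  t = 9.5000: CF_t = 3.750000, DF = 0.819993, PV = 3.074972
  t = 10.0000: CF_t = 103.750000, DF = 0.811472, PV = 84.190240
Price P = sum_t PV_t = 148.478579
Convexity numerator sum_t t*(t + 1/m) * CF_t / (1+y/m)^(m*t + 2):
  t = 0.5000: term = 1.817156
  t = 1.0000: term = 5.394824
  t = 1.5000: term = 10.677533
  t = 2.0000: term = 17.610974
  t = 2.5000: term = 26.141970
  t = 3.0000: term = 36.218464
  t = 3.5000: term = 47.789495
  t = 4.0000: term = 60.805182
  t = 4.5000: term = 75.216702
  t = 5.0000: term = 90.976274
  t = 5.5000: term = 108.037139
  t = 6.0000: term = 126.353543
  t = 6.5000: term = 145.880719
  t = 7.0000: term = 166.574871
  t = 7.5000: term = 188.393153
  t = 8.0000: term = 211.293657
  t = 8.5000: term = 235.235392
  t = 9.0000: term = 260.178272
  t = 9.5000: term = 286.083097
  t = 10.0000: term = 8657.219156
Convexity = (1/P) * sum = 10757.897573 / 148.478579 = 72.454206

Answer: Convexity = 72.4542
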